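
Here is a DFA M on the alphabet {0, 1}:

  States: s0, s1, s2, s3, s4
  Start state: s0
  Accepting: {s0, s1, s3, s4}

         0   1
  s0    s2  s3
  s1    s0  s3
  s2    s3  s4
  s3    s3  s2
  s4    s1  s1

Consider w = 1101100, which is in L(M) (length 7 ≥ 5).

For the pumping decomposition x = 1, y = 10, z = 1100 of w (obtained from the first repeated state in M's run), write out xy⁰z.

xy⁰z = xz = 1·1100 = 11100.
Reading y = 10 takes M from s3 back to s3, so after x the machine is still in s3, and z then leads to the accepting state s0. Hence 11100 ∈ L(M).

11100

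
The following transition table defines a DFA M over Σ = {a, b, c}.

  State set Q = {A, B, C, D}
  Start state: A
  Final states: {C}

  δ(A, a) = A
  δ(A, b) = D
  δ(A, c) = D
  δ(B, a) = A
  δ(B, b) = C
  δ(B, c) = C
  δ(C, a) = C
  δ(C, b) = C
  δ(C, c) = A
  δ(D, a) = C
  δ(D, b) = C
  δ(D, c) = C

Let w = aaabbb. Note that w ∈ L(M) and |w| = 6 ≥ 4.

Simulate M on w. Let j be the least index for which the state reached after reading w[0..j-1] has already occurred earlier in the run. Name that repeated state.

A

Run of M on w = a a a b b b:
  step 0: A  (start)
  step 1: A  (read a: A→A)   ← first repeat (A seen earlier)
  step 2: A  (read a: A→A)
  step 3: A  (read a: A→A)
  step 4: D  (read b: A→D)
  step 5: C  (read b: D→C)
  step 6: C  (read b: C→C)

The earliest repeat is at step j = 1: M is in A, which it already visited at step i = 0.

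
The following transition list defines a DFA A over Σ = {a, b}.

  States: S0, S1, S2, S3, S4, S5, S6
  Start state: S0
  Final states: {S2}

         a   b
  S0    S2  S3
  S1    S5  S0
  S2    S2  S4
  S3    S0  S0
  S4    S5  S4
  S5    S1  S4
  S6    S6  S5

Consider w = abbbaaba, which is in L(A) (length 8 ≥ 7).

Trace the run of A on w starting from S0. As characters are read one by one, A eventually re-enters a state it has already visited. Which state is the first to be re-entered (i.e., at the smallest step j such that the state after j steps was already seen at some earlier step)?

S4

Run of A on w = a b b b a a b a:
  step 0: S0  (start)
  step 1: S2  (read a: S0→S2)
  step 2: S4  (read b: S2→S4)
  step 3: S4  (read b: S4→S4)   ← first repeat (S4 seen earlier)
  step 4: S4  (read b: S4→S4)
  step 5: S5  (read a: S4→S5)
  step 6: S1  (read a: S5→S1)
  step 7: S0  (read b: S1→S0)
  step 8: S2  (read a: S0→S2)

The earliest repeat is at step j = 3: A is in S4, which it already visited at step i = 2.
Pumping length from the standard proof: p = 7 (the number of states). The repeated state found above gives |xy| = j ≤ 7 and |y| = j − i ≥ 1.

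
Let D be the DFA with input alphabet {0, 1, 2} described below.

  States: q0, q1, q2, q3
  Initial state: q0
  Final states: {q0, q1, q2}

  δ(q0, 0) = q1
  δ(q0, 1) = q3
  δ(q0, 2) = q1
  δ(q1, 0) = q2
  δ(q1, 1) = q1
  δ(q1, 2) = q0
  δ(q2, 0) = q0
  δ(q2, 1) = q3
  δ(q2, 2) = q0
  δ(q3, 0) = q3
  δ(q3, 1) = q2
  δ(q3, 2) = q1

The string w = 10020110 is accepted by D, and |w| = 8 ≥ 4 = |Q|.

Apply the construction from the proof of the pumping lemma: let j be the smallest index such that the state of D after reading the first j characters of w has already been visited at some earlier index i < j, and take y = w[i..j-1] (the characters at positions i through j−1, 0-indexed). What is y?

Run of D on w = 1 0 0 2 0 1 1 0:
  step 0: q0  (start)
  step 1: q3  (read 1: q0→q3)
  step 2: q3  (read 0: q3→q3)   ← first repeat (q3 seen earlier)
  step 3: q3  (read 0: q3→q3)
  step 4: q1  (read 2: q3→q1)
  step 5: q2  (read 0: q1→q2)
  step 6: q3  (read 1: q2→q3)
  step 7: q2  (read 1: q3→q2)
  step 8: q0  (read 0: q2→q0)

So i = 1, j = 2, giving x = w[0:1] = 1, y = w[1:2] = 0, z = w[2:8] = 020110.
Check: |xy| = 2 ≤ 4 and |y| = 1 ≥ 1. Reading y takes D from q3 back to q3, so every xyⁱz is accepted.
Pumping length from the standard proof: p = 4 (the number of states). The repeated state found above gives |xy| = j ≤ 4 and |y| = j − i ≥ 1.

0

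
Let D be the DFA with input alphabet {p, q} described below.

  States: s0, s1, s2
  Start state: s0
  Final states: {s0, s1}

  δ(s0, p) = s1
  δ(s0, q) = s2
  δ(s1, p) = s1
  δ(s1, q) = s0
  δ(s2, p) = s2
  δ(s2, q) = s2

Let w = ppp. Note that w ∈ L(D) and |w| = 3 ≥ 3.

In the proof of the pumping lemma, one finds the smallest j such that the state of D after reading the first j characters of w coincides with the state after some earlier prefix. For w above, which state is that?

Run of D on w = p p p:
  step 0: s0  (start)
  step 1: s1  (read p: s0→s1)
  step 2: s1  (read p: s1→s1)   ← first repeat (s1 seen earlier)
  step 3: s1  (read p: s1→s1)

The earliest repeat is at step j = 2: D is in s1, which it already visited at step i = 1.

s1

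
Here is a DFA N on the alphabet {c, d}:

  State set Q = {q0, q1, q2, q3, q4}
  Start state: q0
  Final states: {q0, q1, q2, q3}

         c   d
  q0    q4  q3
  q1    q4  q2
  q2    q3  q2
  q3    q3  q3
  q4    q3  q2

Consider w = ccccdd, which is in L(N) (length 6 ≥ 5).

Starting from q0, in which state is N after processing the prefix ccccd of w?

State sequence: q0 -c-> q4 -c-> q3 -c-> q3 -c-> q3 -d-> q3

After reading 5 characters, N is in state q3.

q3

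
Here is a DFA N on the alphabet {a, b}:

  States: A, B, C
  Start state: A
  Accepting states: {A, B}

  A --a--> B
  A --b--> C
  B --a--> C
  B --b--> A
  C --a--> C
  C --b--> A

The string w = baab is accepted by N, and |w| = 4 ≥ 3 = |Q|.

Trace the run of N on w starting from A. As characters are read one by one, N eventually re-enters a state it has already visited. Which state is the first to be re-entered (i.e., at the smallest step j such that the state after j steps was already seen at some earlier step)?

C

State sequence: A -b-> C -a-> C -a-> C -b-> A
First repeat at step 2: C was already visited.

The earliest repeat is at step j = 2: N is in C, which it already visited at step i = 1.
With |Q| = 3, pigeonhole forces a state repeat no later than step 3; the substring read between the first and second visits to that state can be pumped.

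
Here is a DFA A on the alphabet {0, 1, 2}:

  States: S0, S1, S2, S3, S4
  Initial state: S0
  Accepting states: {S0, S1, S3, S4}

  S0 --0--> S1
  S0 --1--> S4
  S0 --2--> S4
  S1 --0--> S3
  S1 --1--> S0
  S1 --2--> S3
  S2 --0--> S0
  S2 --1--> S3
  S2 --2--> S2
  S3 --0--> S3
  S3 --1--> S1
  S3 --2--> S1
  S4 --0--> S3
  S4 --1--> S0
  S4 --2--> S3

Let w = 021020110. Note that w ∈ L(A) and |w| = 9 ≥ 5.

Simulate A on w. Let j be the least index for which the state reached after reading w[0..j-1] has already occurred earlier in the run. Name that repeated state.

S1

State sequence: S0 -0-> S1 -2-> S3 -1-> S1 -0-> S3 -2-> S1 -0-> S3 -1-> S1 -1-> S0 -0-> S1
First repeat at step 3: S1 was already visited.

The earliest repeat is at step j = 3: A is in S1, which it already visited at step i = 1.
With |Q| = 5, pigeonhole forces a state repeat no later than step 5; the substring read between the first and second visits to that state can be pumped.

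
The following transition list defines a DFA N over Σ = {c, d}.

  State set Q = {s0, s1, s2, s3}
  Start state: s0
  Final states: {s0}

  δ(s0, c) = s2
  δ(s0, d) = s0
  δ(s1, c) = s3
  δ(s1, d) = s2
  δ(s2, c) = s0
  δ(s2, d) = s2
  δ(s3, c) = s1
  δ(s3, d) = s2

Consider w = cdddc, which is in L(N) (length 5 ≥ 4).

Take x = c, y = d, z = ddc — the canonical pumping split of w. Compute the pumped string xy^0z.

cddc

xy⁰z = xz = c·ddc = cddc.
Reading y = d takes N from s2 back to s2, so after x the machine is still in s2, and z then leads to the accepting state s0. Hence cddc ∈ L(N).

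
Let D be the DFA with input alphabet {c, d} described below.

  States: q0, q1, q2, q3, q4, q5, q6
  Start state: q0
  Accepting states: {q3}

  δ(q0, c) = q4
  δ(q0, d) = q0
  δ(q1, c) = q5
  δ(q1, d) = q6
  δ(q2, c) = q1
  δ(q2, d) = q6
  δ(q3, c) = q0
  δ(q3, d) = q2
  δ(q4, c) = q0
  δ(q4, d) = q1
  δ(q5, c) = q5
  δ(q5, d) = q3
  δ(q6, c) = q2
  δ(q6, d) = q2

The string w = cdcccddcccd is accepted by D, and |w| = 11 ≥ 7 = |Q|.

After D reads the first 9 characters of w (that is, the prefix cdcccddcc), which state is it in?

q5

Run of D on the first 9 characters of w = c d c c c d d c c:
  step 0: q0  (start)
  step 1: q4  (read c: q0→q4)
  step 2: q1  (read d: q4→q1)
  step 3: q5  (read c: q1→q5)
  step 4: q5  (read c: q5→q5)
  step 5: q5  (read c: q5→q5)
  step 6: q3  (read d: q5→q3)
  step 7: q2  (read d: q3→q2)
  step 8: q1  (read c: q2→q1)
  step 9: q5  (read c: q1→q5)

After reading 9 characters, D is in state q5.
(This kind of state-tracing is the core of the pumping-lemma construction: with 7 states, pigeonhole forces a repeat within the first 7 steps.)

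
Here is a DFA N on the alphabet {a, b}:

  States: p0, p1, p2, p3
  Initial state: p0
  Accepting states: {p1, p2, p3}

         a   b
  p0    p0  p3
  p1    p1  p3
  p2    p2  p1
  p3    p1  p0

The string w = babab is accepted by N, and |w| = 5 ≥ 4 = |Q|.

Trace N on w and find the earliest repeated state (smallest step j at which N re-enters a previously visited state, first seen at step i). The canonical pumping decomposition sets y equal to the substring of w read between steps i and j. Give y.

ab

State sequence: p0 -b-> p3 -a-> p1 -b-> p3 -a-> p1 -b-> p3
First repeat at step 3: p3 was already visited.

So i = 1, j = 3, giving x = w[0:1] = b, y = w[1:3] = ab, z = w[3:5] = ab.
Check: |xy| = 3 ≤ 4 and |y| = 2 ≥ 1. Reading y takes N from p3 back to p3, so every xyⁱz is accepted.
Pumping length from the standard proof: p = 4 (the number of states). The repeated state found above gives |xy| = j ≤ 4 and |y| = j − i ≥ 1.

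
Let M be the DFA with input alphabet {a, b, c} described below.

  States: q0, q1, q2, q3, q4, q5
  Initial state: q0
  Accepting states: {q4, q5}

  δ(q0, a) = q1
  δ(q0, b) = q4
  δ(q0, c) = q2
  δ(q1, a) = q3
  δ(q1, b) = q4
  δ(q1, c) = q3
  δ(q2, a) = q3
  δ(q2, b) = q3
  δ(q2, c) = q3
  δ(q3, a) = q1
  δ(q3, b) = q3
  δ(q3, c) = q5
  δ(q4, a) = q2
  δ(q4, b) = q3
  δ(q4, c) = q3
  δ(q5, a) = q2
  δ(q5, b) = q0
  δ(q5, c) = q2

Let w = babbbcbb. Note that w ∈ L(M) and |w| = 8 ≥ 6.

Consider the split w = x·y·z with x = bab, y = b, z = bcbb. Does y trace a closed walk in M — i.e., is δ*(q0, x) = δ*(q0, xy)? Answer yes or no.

yes

State sequence: q0 -b-> q4 -a-> q2 -b-> q3 -b-> q3

After x (step 3): q3. After xy (step 4): q3.
They match, so y = b drives M around a cycle from q3 back to itself; pumping y any number of times keeps M in q3 before reading z, and xyⁱz ∈ L(M) for every i ≥ 0.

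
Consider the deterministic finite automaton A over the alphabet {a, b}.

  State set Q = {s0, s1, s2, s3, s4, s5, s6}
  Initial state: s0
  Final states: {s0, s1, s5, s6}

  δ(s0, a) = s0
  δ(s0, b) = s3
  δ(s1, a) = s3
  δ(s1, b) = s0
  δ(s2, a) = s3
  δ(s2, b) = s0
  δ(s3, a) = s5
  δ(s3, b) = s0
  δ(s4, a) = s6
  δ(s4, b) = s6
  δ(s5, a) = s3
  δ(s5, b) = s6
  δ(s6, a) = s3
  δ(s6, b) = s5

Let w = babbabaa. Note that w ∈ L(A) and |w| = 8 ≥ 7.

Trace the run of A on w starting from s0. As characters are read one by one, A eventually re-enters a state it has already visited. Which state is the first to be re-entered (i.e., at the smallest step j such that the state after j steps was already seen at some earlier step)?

s5

State sequence: s0 -b-> s3 -a-> s5 -b-> s6 -b-> s5 -a-> s3 -b-> s0 -a-> s0 -a-> s0
First repeat at step 4: s5 was already visited.

The earliest repeat is at step j = 4: A is in s5, which it already visited at step i = 2.
Since A has 7 states, any run of length ≥ 7 visits 7+1 states, so by pigeonhole some state repeats within the first 7 steps — that repeat gives the pumpable loop.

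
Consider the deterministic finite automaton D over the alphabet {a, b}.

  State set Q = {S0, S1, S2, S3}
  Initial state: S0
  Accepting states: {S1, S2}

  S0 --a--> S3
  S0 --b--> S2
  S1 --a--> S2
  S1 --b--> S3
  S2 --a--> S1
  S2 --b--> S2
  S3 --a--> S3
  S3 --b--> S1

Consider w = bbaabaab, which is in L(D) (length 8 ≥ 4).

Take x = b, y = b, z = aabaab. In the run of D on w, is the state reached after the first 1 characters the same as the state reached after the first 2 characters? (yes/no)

yes

State sequence: S0 -b-> S2 -b-> S2

After x (step 1): S2. After xy (step 2): S2.
They match, so y = b drives D around a cycle from S2 back to itself; pumping y any number of times keeps D in S2 before reading z, and xyⁱz ∈ L(D) for every i ≥ 0.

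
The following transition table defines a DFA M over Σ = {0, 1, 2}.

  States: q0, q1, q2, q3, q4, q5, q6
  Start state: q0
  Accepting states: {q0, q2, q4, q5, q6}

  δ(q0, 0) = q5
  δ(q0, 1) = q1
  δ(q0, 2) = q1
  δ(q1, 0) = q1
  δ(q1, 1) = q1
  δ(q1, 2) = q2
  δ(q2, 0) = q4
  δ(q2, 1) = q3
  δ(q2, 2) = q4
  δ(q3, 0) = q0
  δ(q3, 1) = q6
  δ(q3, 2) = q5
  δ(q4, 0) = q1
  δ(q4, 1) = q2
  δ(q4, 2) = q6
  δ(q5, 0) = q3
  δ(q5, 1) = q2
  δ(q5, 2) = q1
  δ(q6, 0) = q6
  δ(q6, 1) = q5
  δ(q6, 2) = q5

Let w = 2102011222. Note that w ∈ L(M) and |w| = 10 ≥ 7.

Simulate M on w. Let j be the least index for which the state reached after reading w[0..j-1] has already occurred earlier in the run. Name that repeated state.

q1

Run of M on w = 2 1 0 2 0 1 1 2 2 2:
  step 0: q0  (start)
  step 1: q1  (read 2: q0→q1)
  step 2: q1  (read 1: q1→q1)   ← first repeat (q1 seen earlier)
  step 3: q1  (read 0: q1→q1)
  step 4: q2  (read 2: q1→q2)
  step 5: q4  (read 0: q2→q4)
  step 6: q2  (read 1: q4→q2)
  step 7: q3  (read 1: q2→q3)
  step 8: q5  (read 2: q3→q5)
  step 9: q1  (read 2: q5→q1)
  step 10: q2  (read 2: q1→q2)

The earliest repeat is at step j = 2: M is in q1, which it already visited at step i = 1.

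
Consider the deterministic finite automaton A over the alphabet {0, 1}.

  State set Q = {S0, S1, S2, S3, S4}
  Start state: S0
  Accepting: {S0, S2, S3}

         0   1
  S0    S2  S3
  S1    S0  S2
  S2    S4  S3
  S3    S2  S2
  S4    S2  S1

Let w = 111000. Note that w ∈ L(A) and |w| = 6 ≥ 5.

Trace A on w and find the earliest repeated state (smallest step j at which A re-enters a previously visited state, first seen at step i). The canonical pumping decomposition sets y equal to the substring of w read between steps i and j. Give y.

11

State sequence: S0 -1-> S3 -1-> S2 -1-> S3 -0-> S2 -0-> S4 -0-> S2
First repeat at step 3: S3 was already visited.

So i = 1, j = 3, giving x = w[0:1] = 1, y = w[1:3] = 11, z = w[3:6] = 000.
Check: |xy| = 3 ≤ 5 and |y| = 2 ≥ 1. Reading y takes A from S3 back to S3, so every xyⁱz is accepted.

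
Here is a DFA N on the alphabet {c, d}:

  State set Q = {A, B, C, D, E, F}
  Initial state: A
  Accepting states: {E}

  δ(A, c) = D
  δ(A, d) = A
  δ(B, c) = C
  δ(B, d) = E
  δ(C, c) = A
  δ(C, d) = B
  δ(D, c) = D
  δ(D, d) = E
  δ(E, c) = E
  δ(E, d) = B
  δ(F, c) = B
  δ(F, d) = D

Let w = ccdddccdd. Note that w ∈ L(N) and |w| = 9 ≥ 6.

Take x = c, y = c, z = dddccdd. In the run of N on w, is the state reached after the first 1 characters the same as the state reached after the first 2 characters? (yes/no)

yes

State sequence: A -c-> D -c-> D

After x (step 1): D. After xy (step 2): D.
They match, so y = c drives N around a cycle from D back to itself; pumping y any number of times keeps N in D before reading z, and xyⁱz ∈ L(N) for every i ≥ 0.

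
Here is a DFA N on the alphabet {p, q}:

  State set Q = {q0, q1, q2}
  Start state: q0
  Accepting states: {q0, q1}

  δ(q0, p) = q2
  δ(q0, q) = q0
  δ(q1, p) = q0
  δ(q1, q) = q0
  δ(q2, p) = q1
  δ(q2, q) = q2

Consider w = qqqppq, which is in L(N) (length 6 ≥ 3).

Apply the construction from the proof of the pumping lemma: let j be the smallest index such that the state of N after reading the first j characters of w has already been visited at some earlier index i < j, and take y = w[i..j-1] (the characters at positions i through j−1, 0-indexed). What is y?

q

Run of N on w = q q q p p q:
  step 0: q0  (start)
  step 1: q0  (read q: q0→q0)   ← first repeat (q0 seen earlier)
  step 2: q0  (read q: q0→q0)
  step 3: q0  (read q: q0→q0)
  step 4: q2  (read p: q0→q2)
  step 5: q1  (read p: q2→q1)
  step 6: q0  (read q: q1→q0)

So i = 0, j = 1, giving x = w[0:0] = ε, y = w[0:1] = q, z = w[1:6] = qqppq.
Check: |xy| = 1 ≤ 3 and |y| = 1 ≥ 1. Reading y takes N from q0 back to q0, so every xyⁱz is accepted.
Since N has 3 states, any run of length ≥ 3 visits 3+1 states, so by pigeonhole some state repeats within the first 3 steps — that repeat gives the pumpable loop.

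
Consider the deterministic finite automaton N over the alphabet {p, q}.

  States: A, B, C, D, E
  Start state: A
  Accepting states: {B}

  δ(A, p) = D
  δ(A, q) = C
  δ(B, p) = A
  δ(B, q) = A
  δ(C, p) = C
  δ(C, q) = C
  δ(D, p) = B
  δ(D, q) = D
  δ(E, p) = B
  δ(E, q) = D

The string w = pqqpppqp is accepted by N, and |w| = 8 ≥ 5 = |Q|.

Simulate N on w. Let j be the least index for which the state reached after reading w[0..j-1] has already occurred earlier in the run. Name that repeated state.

State sequence: A -p-> D -q-> D -q-> D -p-> B -p-> A -p-> D -q-> D -p-> B
First repeat at step 2: D was already visited.

The earliest repeat is at step j = 2: N is in D, which it already visited at step i = 1.
Since N has 5 states, any run of length ≥ 5 visits 5+1 states, so by pigeonhole some state repeats within the first 5 steps — that repeat gives the pumpable loop.

D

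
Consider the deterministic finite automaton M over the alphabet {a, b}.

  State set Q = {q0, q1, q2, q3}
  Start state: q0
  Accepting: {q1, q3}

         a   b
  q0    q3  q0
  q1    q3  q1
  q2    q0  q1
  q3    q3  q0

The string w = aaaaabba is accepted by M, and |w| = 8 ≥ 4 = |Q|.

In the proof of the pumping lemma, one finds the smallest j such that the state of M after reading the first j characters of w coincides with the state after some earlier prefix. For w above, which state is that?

State sequence: q0 -a-> q3 -a-> q3 -a-> q3 -a-> q3 -a-> q3 -b-> q0 -b-> q0 -a-> q3
First repeat at step 2: q3 was already visited.

The earliest repeat is at step j = 2: M is in q3, which it already visited at step i = 1.
With |Q| = 4, pigeonhole forces a state repeat no later than step 4; the substring read between the first and second visits to that state can be pumped.

q3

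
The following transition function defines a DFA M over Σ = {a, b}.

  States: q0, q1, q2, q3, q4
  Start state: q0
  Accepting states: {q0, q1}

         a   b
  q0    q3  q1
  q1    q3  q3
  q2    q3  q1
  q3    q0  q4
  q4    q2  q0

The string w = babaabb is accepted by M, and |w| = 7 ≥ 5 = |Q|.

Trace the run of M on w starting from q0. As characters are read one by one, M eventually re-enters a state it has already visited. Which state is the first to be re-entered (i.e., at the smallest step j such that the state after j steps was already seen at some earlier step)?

Run of M on w = b a b a a b b:
  step 0: q0  (start)
  step 1: q1  (read b: q0→q1)
  step 2: q3  (read a: q1→q3)
  step 3: q4  (read b: q3→q4)
  step 4: q2  (read a: q4→q2)
  step 5: q3  (read a: q2→q3)   ← first repeat (q3 seen earlier)
  step 6: q4  (read b: q3→q4)
  step 7: q0  (read b: q4→q0)

The earliest repeat is at step j = 5: M is in q3, which it already visited at step i = 2.
With |Q| = 5, pigeonhole forces a state repeat no later than step 5; the substring read between the first and second visits to that state can be pumped.

q3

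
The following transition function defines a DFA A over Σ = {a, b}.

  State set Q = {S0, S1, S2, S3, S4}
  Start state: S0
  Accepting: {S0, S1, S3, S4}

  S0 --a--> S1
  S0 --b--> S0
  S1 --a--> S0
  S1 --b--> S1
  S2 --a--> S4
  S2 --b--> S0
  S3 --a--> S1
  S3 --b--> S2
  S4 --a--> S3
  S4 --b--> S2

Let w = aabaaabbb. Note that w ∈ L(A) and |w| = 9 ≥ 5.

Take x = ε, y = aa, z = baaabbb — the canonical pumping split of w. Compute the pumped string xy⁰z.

xy⁰z = xz = ε·baaabbb = baaabbb.
Reading y = aa takes A from S0 back to S0, so after x the machine is still in S0, and z then leads to the accepting state S1. Hence baaabbb ∈ L(A).

baaabbb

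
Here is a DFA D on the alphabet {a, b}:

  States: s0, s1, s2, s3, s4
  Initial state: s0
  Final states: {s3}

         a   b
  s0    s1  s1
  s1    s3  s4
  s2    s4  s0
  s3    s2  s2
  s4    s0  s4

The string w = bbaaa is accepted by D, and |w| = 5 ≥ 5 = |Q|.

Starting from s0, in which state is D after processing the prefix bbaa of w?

State sequence: s0 -b-> s1 -b-> s4 -a-> s0 -a-> s1

After reading 4 characters, D is in state s1.

s1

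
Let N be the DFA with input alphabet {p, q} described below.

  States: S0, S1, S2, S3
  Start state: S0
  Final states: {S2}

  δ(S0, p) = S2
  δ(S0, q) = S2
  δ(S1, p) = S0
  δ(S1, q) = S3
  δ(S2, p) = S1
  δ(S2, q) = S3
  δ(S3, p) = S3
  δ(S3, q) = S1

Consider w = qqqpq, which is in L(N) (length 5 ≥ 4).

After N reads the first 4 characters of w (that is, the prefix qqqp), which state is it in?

Run of N on the first 4 characters of w = q q q p:
  step 0: S0  (start)
  step 1: S2  (read q: S0→S2)
  step 2: S3  (read q: S2→S3)
  step 3: S1  (read q: S3→S1)
  step 4: S0  (read p: S1→S0)

After reading 4 characters, N is in state S0.
(This kind of state-tracing is the core of the pumping-lemma construction: with 4 states, pigeonhole forces a repeat within the first 4 steps.)

S0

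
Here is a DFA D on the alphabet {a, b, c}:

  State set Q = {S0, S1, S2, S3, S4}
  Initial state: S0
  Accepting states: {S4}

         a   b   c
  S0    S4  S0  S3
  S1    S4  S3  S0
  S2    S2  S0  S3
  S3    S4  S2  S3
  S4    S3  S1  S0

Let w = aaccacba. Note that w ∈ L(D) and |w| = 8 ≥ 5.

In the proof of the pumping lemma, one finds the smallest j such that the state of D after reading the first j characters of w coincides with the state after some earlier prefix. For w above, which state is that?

S3

Run of D on w = a a c c a c b a:
  step 0: S0  (start)
  step 1: S4  (read a: S0→S4)
  step 2: S3  (read a: S4→S3)
  step 3: S3  (read c: S3→S3)   ← first repeat (S3 seen earlier)
  step 4: S3  (read c: S3→S3)
  step 5: S4  (read a: S3→S4)
  step 6: S0  (read c: S4→S0)
  step 7: S0  (read b: S0→S0)
  step 8: S4  (read a: S0→S4)

The earliest repeat is at step j = 3: D is in S3, which it already visited at step i = 2.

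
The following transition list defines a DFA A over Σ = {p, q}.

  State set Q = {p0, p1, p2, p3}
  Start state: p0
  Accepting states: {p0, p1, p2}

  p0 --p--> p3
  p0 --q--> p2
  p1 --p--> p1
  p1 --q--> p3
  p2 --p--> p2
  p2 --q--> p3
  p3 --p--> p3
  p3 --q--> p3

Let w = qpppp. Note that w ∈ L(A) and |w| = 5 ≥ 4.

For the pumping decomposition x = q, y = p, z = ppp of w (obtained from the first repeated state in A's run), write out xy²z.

xy^2z = q·p·p·ppp = qppppp.
Reading y = p takes A from p2 back to p2, so after x·y·y the machine is still in p2, and z then leads to the accepting state p2. Hence qppppp ∈ L(A).

qppppp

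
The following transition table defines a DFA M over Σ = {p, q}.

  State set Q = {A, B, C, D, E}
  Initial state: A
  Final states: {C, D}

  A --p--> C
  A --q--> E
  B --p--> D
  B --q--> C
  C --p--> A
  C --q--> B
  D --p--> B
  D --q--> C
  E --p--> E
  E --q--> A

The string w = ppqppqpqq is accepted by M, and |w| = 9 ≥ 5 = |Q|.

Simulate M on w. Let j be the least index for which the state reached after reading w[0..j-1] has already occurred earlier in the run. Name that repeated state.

A

State sequence: A -p-> C -p-> A -q-> E -p-> E -p-> E -q-> A -p-> C -q-> B -q-> C
First repeat at step 2: A was already visited.

The earliest repeat is at step j = 2: M is in A, which it already visited at step i = 0.
The DFA has 5 states, so the proof of the pumping lemma guarantees a repeated state among the first 5+1 visited; the segment between the two visits is the pumpable y.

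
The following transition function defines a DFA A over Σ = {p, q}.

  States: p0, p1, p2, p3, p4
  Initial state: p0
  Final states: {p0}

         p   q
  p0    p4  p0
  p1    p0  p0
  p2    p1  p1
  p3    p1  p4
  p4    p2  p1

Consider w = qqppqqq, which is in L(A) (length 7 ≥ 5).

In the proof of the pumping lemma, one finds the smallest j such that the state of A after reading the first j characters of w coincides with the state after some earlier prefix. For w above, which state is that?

p0

Run of A on w = q q p p q q q:
  step 0: p0  (start)
  step 1: p0  (read q: p0→p0)   ← first repeat (p0 seen earlier)
  step 2: p0  (read q: p0→p0)
  step 3: p4  (read p: p0→p4)
  step 4: p2  (read p: p4→p2)
  step 5: p1  (read q: p2→p1)
  step 6: p0  (read q: p1→p0)
  step 7: p0  (read q: p0→p0)

The earliest repeat is at step j = 1: A is in p0, which it already visited at step i = 0.
The DFA has 5 states, so the proof of the pumping lemma guarantees a repeated state among the first 5+1 visited; the segment between the two visits is the pumpable y.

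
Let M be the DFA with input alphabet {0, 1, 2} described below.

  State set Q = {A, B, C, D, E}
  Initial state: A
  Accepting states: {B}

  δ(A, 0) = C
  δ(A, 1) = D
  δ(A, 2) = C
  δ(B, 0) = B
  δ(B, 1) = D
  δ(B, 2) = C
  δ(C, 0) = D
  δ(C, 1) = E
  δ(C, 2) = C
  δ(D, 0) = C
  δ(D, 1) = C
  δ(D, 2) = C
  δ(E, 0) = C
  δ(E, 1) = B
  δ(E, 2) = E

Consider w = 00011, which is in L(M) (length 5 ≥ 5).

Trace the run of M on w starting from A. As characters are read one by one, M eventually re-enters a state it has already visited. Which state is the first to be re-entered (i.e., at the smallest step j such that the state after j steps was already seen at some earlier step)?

Run of M on w = 0 0 0 1 1:
  step 0: A  (start)
  step 1: C  (read 0: A→C)
  step 2: D  (read 0: C→D)
  step 3: C  (read 0: D→C)   ← first repeat (C seen earlier)
  step 4: E  (read 1: C→E)
  step 5: B  (read 1: E→B)

The earliest repeat is at step j = 3: M is in C, which it already visited at step i = 1.
Pumping length from the standard proof: p = 5 (the number of states). The repeated state found above gives |xy| = j ≤ 5 and |y| = j − i ≥ 1.

C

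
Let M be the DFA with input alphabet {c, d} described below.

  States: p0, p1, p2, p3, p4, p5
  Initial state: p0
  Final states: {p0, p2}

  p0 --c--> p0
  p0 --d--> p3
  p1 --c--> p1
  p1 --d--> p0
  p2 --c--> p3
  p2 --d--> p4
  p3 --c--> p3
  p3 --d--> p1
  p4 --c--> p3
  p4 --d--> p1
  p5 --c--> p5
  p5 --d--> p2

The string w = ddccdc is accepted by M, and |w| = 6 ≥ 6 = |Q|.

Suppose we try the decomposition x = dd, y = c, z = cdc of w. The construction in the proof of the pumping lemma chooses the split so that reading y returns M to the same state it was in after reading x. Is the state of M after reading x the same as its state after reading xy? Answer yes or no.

Run of M on the first 3 characters of w = d d c:
  step 0: p0  (start)
  step 1: p3  (read d: p0→p3)
  step 2: p1  (read d: p3→p1)
  step 3: p1  (read c: p1→p1)

After x (step 2): p1. After xy (step 3): p1.
They match, so y = c drives M around a cycle from p1 back to itself; pumping y any number of times keeps M in p1 before reading z, and xyⁱz ∈ L(M) for every i ≥ 0.

yes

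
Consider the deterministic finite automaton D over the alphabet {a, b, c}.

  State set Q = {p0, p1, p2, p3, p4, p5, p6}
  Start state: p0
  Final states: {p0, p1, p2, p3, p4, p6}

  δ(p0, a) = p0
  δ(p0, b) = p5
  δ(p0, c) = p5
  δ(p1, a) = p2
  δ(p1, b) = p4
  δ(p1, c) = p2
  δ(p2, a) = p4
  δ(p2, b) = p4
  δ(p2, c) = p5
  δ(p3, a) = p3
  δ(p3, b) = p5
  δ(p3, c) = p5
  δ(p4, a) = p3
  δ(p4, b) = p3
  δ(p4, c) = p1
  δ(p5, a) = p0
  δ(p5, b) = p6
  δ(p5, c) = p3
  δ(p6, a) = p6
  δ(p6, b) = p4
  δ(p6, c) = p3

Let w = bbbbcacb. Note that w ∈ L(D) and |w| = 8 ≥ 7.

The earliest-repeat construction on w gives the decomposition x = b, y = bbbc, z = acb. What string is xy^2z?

xy^2z = b·bbbc·bbbc·acb = bbbbcbbbcacb.
Reading y = bbbc takes D from p5 back to p5, so after x·y·y the machine is still in p5, and z then leads to the accepting state p6. Hence bbbbcbbbcacb ∈ L(D).

bbbbcbbbcacb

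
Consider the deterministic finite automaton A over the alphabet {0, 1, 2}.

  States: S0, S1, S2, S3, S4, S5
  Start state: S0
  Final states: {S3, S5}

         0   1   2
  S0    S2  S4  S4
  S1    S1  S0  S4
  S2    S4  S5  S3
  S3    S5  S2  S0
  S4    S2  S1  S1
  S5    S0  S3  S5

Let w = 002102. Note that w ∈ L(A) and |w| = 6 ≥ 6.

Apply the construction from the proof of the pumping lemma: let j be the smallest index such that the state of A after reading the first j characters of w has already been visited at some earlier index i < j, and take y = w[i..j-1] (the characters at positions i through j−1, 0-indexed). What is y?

State sequence: S0 -0-> S2 -0-> S4 -2-> S1 -1-> S0 -0-> S2 -2-> S3
First repeat at step 4: S0 was already visited.

So i = 0, j = 4, giving x = w[0:0] = ε, y = w[0:4] = 0021, z = w[4:6] = 02.
Check: |xy| = 4 ≤ 6 and |y| = 4 ≥ 1. Reading y takes A from S0 back to S0, so every xyⁱz is accepted.

0021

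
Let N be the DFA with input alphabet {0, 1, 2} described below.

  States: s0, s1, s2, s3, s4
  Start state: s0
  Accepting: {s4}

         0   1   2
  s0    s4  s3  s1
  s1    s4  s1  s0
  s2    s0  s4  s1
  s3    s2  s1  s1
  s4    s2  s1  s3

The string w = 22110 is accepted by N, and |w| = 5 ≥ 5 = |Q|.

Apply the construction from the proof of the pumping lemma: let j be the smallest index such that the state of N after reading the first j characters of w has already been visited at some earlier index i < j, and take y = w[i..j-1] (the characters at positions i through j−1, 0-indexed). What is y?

22

State sequence: s0 -2-> s1 -2-> s0 -1-> s3 -1-> s1 -0-> s4
First repeat at step 2: s0 was already visited.

So i = 0, j = 2, giving x = w[0:0] = ε, y = w[0:2] = 22, z = w[2:5] = 110.
Check: |xy| = 2 ≤ 5 and |y| = 2 ≥ 1. Reading y takes N from s0 back to s0, so every xyⁱz is accepted.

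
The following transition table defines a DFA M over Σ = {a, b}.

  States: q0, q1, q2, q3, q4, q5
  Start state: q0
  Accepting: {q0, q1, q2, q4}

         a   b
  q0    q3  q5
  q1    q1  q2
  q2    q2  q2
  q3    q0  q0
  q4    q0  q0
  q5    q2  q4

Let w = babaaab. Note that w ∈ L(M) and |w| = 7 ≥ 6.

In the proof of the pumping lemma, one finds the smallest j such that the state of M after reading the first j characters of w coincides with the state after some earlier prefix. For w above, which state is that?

q2

State sequence: q0 -b-> q5 -a-> q2 -b-> q2 -a-> q2 -a-> q2 -a-> q2 -b-> q2
First repeat at step 3: q2 was already visited.

The earliest repeat is at step j = 3: M is in q2, which it already visited at step i = 2.
Since M has 6 states, any run of length ≥ 6 visits 6+1 states, so by pigeonhole some state repeats within the first 6 steps — that repeat gives the pumpable loop.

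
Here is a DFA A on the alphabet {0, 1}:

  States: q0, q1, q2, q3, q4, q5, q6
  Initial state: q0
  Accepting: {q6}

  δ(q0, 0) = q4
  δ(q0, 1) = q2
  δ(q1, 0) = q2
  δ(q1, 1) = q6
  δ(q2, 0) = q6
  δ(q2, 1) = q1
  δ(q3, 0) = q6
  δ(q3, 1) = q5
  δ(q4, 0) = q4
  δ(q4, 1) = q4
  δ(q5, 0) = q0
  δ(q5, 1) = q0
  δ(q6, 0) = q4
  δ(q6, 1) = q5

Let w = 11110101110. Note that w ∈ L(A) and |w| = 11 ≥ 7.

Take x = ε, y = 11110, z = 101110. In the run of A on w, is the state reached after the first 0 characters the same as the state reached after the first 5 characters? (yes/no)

Run of A on the first 5 characters of w = 1 1 1 1 0:
  step 0: q0  (start)
  step 1: q2  (read 1: q0→q2)
  step 2: q1  (read 1: q2→q1)
  step 3: q6  (read 1: q1→q6)
  step 4: q5  (read 1: q6→q5)
  step 5: q0  (read 0: q5→q0)

After x (step 0): q0. After xy (step 5): q0.
They match, so y = 11110 drives A around a cycle from q0 back to itself; pumping y any number of times keeps A in q0 before reading z, and xyⁱz ∈ L(A) for every i ≥ 0.

yes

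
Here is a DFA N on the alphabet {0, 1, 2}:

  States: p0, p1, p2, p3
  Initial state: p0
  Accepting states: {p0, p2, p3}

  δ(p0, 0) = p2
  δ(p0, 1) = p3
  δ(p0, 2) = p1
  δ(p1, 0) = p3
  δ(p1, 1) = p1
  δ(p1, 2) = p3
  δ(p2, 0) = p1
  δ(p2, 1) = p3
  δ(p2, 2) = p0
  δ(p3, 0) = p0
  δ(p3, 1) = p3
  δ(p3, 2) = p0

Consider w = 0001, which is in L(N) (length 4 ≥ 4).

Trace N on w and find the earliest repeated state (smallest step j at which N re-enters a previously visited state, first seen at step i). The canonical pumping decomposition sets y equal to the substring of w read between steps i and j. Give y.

1

State sequence: p0 -0-> p2 -0-> p1 -0-> p3 -1-> p3
First repeat at step 4: p3 was already visited.

So i = 3, j = 4, giving x = w[0:3] = 000, y = w[3:4] = 1, z = w[4:4] = ε.
Check: |xy| = 4 ≤ 4 and |y| = 1 ≥ 1. Reading y takes N from p3 back to p3, so every xyⁱz is accepted.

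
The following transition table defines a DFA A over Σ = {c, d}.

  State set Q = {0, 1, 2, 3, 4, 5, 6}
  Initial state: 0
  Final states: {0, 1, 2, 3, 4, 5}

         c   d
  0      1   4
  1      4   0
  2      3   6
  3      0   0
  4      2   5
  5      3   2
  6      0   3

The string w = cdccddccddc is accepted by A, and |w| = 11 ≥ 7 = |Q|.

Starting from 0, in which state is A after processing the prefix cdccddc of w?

Run of A on the first 7 characters of w = c d c c d d c:
  step 0: 0  (start)
  step 1: 1  (read c: 0→1)
  step 2: 0  (read d: 1→0)
  step 3: 1  (read c: 0→1)
  step 4: 4  (read c: 1→4)
  step 5: 5  (read d: 4→5)
  step 6: 2  (read d: 5→2)
  step 7: 3  (read c: 2→3)

After reading 7 characters, A is in state 3.

3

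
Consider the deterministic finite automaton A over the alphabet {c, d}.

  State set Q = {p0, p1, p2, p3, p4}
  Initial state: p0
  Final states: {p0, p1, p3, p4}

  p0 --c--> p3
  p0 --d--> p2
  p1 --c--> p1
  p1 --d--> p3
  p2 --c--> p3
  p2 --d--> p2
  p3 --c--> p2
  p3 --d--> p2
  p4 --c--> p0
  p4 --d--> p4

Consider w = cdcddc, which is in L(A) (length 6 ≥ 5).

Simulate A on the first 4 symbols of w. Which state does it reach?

State sequence: p0 -c-> p3 -d-> p2 -c-> p3 -d-> p2

After reading 4 characters, A is in state p2.

p2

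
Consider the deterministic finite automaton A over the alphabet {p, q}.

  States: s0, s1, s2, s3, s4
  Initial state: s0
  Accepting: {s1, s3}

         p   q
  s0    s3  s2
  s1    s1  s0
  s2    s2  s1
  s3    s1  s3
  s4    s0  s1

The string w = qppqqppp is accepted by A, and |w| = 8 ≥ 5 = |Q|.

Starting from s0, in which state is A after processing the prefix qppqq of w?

State sequence: s0 -q-> s2 -p-> s2 -p-> s2 -q-> s1 -q-> s0

After reading 5 characters, A is in state s0.
(This kind of state-tracing is the core of the pumping-lemma construction: with 5 states, pigeonhole forces a repeat within the first 5 steps.)

s0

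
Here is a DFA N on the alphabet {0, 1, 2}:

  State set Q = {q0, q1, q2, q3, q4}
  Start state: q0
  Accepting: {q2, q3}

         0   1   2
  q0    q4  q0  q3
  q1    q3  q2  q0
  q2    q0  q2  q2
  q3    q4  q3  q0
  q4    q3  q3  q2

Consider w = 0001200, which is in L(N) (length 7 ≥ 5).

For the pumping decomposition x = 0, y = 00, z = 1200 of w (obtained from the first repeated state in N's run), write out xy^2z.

xy^2z = 0·00·00·1200 = 000001200.
Reading y = 00 takes N from q4 back to q4, so after x·y·y the machine is still in q4, and z then leads to the accepting state q3. Hence 000001200 ∈ L(N).

000001200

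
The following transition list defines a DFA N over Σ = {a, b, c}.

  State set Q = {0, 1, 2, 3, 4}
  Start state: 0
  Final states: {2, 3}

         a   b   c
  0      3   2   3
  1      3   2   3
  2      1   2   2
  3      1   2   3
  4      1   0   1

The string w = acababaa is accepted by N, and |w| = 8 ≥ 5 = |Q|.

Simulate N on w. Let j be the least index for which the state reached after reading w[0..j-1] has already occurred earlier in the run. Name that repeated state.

State sequence: 0 -a-> 3 -c-> 3 -a-> 1 -b-> 2 -a-> 1 -b-> 2 -a-> 1 -a-> 3
First repeat at step 2: 3 was already visited.

The earliest repeat is at step j = 2: N is in 3, which it already visited at step i = 1.
With |Q| = 5, pigeonhole forces a state repeat no later than step 5; the substring read between the first and second visits to that state can be pumped.

3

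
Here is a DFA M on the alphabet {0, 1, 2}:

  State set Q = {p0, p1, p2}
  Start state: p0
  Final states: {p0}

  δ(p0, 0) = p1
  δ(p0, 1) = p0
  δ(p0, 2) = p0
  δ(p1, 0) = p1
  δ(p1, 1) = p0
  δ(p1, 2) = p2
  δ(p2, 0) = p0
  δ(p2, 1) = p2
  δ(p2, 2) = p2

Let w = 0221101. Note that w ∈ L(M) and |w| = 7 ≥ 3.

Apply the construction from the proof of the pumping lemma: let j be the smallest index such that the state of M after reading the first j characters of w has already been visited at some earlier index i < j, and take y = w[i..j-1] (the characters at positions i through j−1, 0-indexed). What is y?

State sequence: p0 -0-> p1 -2-> p2 -2-> p2 -1-> p2 -1-> p2 -0-> p0 -1-> p0
First repeat at step 3: p2 was already visited.

So i = 2, j = 3, giving x = w[0:2] = 02, y = w[2:3] = 2, z = w[3:7] = 1101.
Check: |xy| = 3 ≤ 3 and |y| = 1 ≥ 1. Reading y takes M from p2 back to p2, so every xyⁱz is accepted.
With |Q| = 3, pigeonhole forces a state repeat no later than step 3; the substring read between the first and second visits to that state can be pumped.

2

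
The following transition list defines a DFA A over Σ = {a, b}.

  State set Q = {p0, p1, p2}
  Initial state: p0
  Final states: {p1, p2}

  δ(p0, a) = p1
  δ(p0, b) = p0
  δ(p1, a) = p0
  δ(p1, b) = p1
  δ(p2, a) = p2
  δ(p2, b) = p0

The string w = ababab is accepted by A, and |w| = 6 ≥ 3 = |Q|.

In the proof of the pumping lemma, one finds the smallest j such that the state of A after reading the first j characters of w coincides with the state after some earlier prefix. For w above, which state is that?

Run of A on w = a b a b a b:
  step 0: p0  (start)
  step 1: p1  (read a: p0→p1)
  step 2: p1  (read b: p1→p1)   ← first repeat (p1 seen earlier)
  step 3: p0  (read a: p1→p0)
  step 4: p0  (read b: p0→p0)
  step 5: p1  (read a: p0→p1)
  step 6: p1  (read b: p1→p1)

The earliest repeat is at step j = 2: A is in p1, which it already visited at step i = 1.
The DFA has 3 states, so the proof of the pumping lemma guarantees a repeated state among the first 3+1 visited; the segment between the two visits is the pumpable y.

p1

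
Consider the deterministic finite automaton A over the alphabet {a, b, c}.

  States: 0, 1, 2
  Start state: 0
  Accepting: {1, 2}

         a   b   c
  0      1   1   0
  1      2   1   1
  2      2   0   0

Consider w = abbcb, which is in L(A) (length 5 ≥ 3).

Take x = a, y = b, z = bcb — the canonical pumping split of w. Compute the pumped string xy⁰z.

xy⁰z = xz = a·bcb = abcb.
Reading y = b takes A from 1 back to 1, so after x the machine is still in 1, and z then leads to the accepting state 1. Hence abcb ∈ L(A).

abcb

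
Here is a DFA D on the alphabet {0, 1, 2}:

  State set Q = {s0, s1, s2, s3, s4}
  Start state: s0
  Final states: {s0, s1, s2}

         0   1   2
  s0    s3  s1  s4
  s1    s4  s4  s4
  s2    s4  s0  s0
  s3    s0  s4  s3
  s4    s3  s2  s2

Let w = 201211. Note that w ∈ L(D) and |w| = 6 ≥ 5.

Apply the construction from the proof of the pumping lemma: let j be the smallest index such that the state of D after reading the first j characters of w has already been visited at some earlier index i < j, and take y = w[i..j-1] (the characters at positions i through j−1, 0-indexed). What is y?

01

Run of D on w = 2 0 1 2 1 1:
  step 0: s0  (start)
  step 1: s4  (read 2: s0→s4)
  step 2: s3  (read 0: s4→s3)
  step 3: s4  (read 1: s3→s4)   ← first repeat (s4 seen earlier)
  step 4: s2  (read 2: s4→s2)
  step 5: s0  (read 1: s2→s0)
  step 6: s1  (read 1: s0→s1)

So i = 1, j = 3, giving x = w[0:1] = 2, y = w[1:3] = 01, z = w[3:6] = 211.
Check: |xy| = 3 ≤ 5 and |y| = 2 ≥ 1. Reading y takes D from s4 back to s4, so every xyⁱz is accepted.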